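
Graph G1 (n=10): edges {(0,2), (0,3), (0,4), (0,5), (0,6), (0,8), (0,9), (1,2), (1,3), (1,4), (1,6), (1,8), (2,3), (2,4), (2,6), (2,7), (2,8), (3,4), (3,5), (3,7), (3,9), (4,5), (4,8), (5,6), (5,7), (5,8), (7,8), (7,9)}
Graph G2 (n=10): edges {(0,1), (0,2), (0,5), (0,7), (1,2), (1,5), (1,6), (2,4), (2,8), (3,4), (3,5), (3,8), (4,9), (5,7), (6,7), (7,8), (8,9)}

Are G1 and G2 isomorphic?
No, not isomorphic

The graphs are NOT isomorphic.

Counting triangles (3-cliques): G1 has 26, G2 has 3.
Triangle count is an isomorphism invariant, so differing triangle counts rule out isomorphism.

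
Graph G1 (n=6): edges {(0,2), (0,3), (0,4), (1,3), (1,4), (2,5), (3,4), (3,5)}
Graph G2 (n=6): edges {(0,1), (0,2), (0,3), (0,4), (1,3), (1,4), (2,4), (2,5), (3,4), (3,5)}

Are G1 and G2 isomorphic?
No, not isomorphic

The graphs are NOT isomorphic.

Counting edges: G1 has 8 edge(s); G2 has 10 edge(s).
Edge count is an isomorphism invariant (a bijection on vertices induces a bijection on edges), so differing edge counts rule out isomorphism.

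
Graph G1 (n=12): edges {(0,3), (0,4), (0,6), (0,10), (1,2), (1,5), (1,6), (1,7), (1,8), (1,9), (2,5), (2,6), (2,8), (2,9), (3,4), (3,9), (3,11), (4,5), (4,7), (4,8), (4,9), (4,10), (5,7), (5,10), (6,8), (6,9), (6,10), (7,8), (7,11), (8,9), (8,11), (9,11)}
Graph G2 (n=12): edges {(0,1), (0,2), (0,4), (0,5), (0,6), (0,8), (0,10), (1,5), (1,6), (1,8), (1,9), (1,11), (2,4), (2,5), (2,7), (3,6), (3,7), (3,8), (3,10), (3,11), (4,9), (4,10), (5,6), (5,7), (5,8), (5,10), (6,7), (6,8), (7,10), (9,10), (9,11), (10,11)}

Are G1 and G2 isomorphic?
Yes, isomorphic

The graphs are isomorphic.
One valid mapping φ: V(G1) → V(G2): 0→9, 1→6, 2→8, 3→4, 4→10, 5→3, 6→1, 7→7, 8→5, 9→0, 10→11, 11→2

Verify φ preserves adjacency — for each edge of G1, its image is an edge of G2:
  (0,3) → (φ(0),φ(3)) = (4,9) ∈ E(G2) ✓
  (0,4) → (φ(0),φ(4)) = (9,10) ∈ E(G2) ✓
  (0,6) → (φ(0),φ(6)) = (1,9) ∈ E(G2) ✓
  (0,10) → (φ(0),φ(10)) = (9,11) ∈ E(G2) ✓
  (1,2) → (φ(1),φ(2)) = (6,8) ∈ E(G2) ✓
  (1,5) → (φ(1),φ(5)) = (3,6) ∈ E(G2) ✓
  (1,6) → (φ(1),φ(6)) = (1,6) ∈ E(G2) ✓
  (1,7) → (φ(1),φ(7)) = (6,7) ∈ E(G2) ✓
  (1,8) → (φ(1),φ(8)) = (5,6) ∈ E(G2) ✓
  (1,9) → (φ(1),φ(9)) = (0,6) ∈ E(G2) ✓
  (2,5) → (φ(2),φ(5)) = (3,8) ∈ E(G2) ✓
  (2,6) → (φ(2),φ(6)) = (1,8) ∈ E(G2) ✓
  (2,8) → (φ(2),φ(8)) = (5,8) ∈ E(G2) ✓
  (2,9) → (φ(2),φ(9)) = (0,8) ∈ E(G2) ✓
  (3,4) → (φ(3),φ(4)) = (4,10) ∈ E(G2) ✓
  (3,9) → (φ(3),φ(9)) = (0,4) ∈ E(G2) ✓
  (3,11) → (φ(3),φ(11)) = (2,4) ∈ E(G2) ✓
  (4,5) → (φ(4),φ(5)) = (3,10) ∈ E(G2) ✓
  (4,7) → (φ(4),φ(7)) = (7,10) ∈ E(G2) ✓
  (4,8) → (φ(4),φ(8)) = (5,10) ∈ E(G2) ✓
  (4,9) → (φ(4),φ(9)) = (0,10) ∈ E(G2) ✓
  (4,10) → (φ(4),φ(10)) = (10,11) ∈ E(G2) ✓
  (5,7) → (φ(5),φ(7)) = (3,7) ∈ E(G2) ✓
  (5,10) → (φ(5),φ(10)) = (3,11) ∈ E(G2) ✓
  (6,8) → (φ(6),φ(8)) = (1,5) ∈ E(G2) ✓
  (6,9) → (φ(6),φ(9)) = (0,1) ∈ E(G2) ✓
  (6,10) → (φ(6),φ(10)) = (1,11) ∈ E(G2) ✓
  (7,8) → (φ(7),φ(8)) = (5,7) ∈ E(G2) ✓
  (7,11) → (φ(7),φ(11)) = (2,7) ∈ E(G2) ✓
  (8,9) → (φ(8),φ(9)) = (0,5) ∈ E(G2) ✓
  (8,11) → (φ(8),φ(11)) = (2,5) ∈ E(G2) ✓
  (9,11) → (φ(9),φ(11)) = (0,2) ∈ E(G2) ✓
All 32 edges of G1 map to edges of G2, and |E(G1)| = |E(G2)| = 32, so φ is a bijection on edges as well as vertices. Hence G1 ≅ G2.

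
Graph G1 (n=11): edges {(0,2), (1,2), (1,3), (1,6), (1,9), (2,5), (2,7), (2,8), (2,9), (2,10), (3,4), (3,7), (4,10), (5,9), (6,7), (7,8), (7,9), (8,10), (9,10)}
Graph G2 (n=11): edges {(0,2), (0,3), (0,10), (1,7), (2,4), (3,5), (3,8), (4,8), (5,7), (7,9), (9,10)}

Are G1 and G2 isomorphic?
No, not isomorphic

The graphs are NOT isomorphic.

Connected components of G1: 1 component(s) with vertex sets [[0, 1, 2, 3, 4, 5, 6, 7, 8, 9, 10]], sizes [11].
Connected components of G2: 2 component(s) with vertex sets [[6], [0, 1, 2, 3, 4, 5, 7, 8, 9, 10]], sizes [1, 10].
The number of connected components (and the multiset of component sizes) is an isomorphism invariant — an isomorphism maps each component of G1 bijectively onto a component of G2. Since G1 has 1 component(s) and G2 has 2, they cannot be isomorphic.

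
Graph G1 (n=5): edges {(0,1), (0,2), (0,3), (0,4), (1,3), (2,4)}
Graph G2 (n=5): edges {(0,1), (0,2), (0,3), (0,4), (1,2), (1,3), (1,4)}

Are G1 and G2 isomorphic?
No, not isomorphic

The graphs are NOT isomorphic.

Counting triangles (3-cliques): G1 has 2, G2 has 3.
Triangle count is an isomorphism invariant, so differing triangle counts rule out isomorphism.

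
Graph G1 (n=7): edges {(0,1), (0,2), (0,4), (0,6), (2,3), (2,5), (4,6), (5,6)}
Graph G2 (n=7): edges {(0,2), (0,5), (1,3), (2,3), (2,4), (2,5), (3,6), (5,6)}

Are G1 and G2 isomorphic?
Yes, isomorphic

The graphs are isomorphic.
One valid mapping φ: V(G1) → V(G2): 0→2, 1→4, 2→3, 3→1, 4→0, 5→6, 6→5

Verify φ preserves adjacency — for each edge of G1, its image is an edge of G2:
  (0,1) → (φ(0),φ(1)) = (2,4) ∈ E(G2) ✓
  (0,2) → (φ(0),φ(2)) = (2,3) ∈ E(G2) ✓
  (0,4) → (φ(0),φ(4)) = (0,2) ∈ E(G2) ✓
  (0,6) → (φ(0),φ(6)) = (2,5) ∈ E(G2) ✓
  (2,3) → (φ(2),φ(3)) = (1,3) ∈ E(G2) ✓
  (2,5) → (φ(2),φ(5)) = (3,6) ∈ E(G2) ✓
  (4,6) → (φ(4),φ(6)) = (0,5) ∈ E(G2) ✓
  (5,6) → (φ(5),φ(6)) = (5,6) ∈ E(G2) ✓
All 8 edges of G1 map to edges of G2, and |E(G1)| = |E(G2)| = 8, so φ is a bijection on edges as well as vertices. Hence G1 ≅ G2.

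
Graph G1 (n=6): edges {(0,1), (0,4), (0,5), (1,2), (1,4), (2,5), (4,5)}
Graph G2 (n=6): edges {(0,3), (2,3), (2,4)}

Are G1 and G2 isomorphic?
No, not isomorphic

The graphs are NOT isomorphic.

Connected components of G1: 2 component(s) with vertex sets [[3], [0, 1, 2, 4, 5]], sizes [1, 5].
Connected components of G2: 3 component(s) with vertex sets [[1], [5], [0, 2, 3, 4]], sizes [1, 1, 4].
The number of connected components (and the multiset of component sizes) is an isomorphism invariant — an isomorphism maps each component of G1 bijectively onto a component of G2. Since G1 has 2 component(s) and G2 has 3, they cannot be isomorphic.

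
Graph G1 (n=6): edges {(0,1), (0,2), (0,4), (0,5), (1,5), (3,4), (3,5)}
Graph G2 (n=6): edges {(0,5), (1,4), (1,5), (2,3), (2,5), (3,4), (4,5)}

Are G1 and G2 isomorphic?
Yes, isomorphic

The graphs are isomorphic.
One valid mapping φ: V(G1) → V(G2): 0→5, 1→1, 2→0, 3→3, 4→2, 5→4

Verify φ preserves adjacency — for each edge of G1, its image is an edge of G2:
  (0,1) → (φ(0),φ(1)) = (1,5) ∈ E(G2) ✓
  (0,2) → (φ(0),φ(2)) = (0,5) ∈ E(G2) ✓
  (0,4) → (φ(0),φ(4)) = (2,5) ∈ E(G2) ✓
  (0,5) → (φ(0),φ(5)) = (4,5) ∈ E(G2) ✓
  (1,5) → (φ(1),φ(5)) = (1,4) ∈ E(G2) ✓
  (3,4) → (φ(3),φ(4)) = (2,3) ∈ E(G2) ✓
  (3,5) → (φ(3),φ(5)) = (3,4) ∈ E(G2) ✓
All 7 edges of G1 map to edges of G2, and |E(G1)| = |E(G2)| = 7, so φ is a bijection on edges as well as vertices. Hence G1 ≅ G2.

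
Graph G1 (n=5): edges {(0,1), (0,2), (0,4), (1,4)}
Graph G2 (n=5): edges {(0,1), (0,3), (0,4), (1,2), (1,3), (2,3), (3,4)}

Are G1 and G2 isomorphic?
No, not isomorphic

The graphs are NOT isomorphic.

Degrees in G1: deg(0)=3, deg(1)=2, deg(2)=1, deg(3)=0, deg(4)=2.
Sorted degree sequence of G1: [3, 2, 2, 1, 0].
Degrees in G2: deg(0)=3, deg(1)=3, deg(2)=2, deg(3)=4, deg(4)=2.
Sorted degree sequence of G2: [4, 3, 3, 2, 2].
The (sorted) degree sequence is an isomorphism invariant, so since G1 and G2 have different degree sequences they cannot be isomorphic.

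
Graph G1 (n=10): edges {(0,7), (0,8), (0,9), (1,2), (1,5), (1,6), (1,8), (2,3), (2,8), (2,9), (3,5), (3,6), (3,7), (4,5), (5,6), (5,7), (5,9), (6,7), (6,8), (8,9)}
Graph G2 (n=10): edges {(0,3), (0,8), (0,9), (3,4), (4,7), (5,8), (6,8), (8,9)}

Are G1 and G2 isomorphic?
No, not isomorphic

The graphs are NOT isomorphic.

Connected components of G1: 1 component(s) with vertex sets [[0, 1, 2, 3, 4, 5, 6, 7, 8, 9]], sizes [10].
Connected components of G2: 3 component(s) with vertex sets [[1], [2], [0, 3, 4, 5, 6, 7, 8, 9]], sizes [1, 1, 8].
The number of connected components (and the multiset of component sizes) is an isomorphism invariant — an isomorphism maps each component of G1 bijectively onto a component of G2. Since G1 has 1 component(s) and G2 has 3, they cannot be isomorphic.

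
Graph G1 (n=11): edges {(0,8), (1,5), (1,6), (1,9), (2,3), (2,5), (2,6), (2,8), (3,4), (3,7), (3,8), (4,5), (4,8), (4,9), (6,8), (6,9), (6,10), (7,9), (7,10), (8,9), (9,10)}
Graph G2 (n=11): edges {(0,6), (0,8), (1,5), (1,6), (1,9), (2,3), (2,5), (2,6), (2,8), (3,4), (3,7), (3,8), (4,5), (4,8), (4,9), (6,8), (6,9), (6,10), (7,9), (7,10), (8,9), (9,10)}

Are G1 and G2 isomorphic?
No, not isomorphic

The graphs are NOT isomorphic.

Counting edges: G1 has 21 edge(s); G2 has 22 edge(s).
Edge count is an isomorphism invariant (a bijection on vertices induces a bijection on edges), so differing edge counts rule out isomorphism.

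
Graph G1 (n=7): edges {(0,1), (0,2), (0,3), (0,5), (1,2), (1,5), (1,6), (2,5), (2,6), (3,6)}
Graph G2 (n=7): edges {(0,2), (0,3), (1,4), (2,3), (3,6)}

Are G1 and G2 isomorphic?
No, not isomorphic

The graphs are NOT isomorphic.

Connected components of G1: 2 component(s) with vertex sets [[4], [0, 1, 2, 3, 5, 6]], sizes [1, 6].
Connected components of G2: 3 component(s) with vertex sets [[5], [1, 4], [0, 2, 3, 6]], sizes [1, 2, 4].
The number of connected components (and the multiset of component sizes) is an isomorphism invariant — an isomorphism maps each component of G1 bijectively onto a component of G2. Since G1 has 2 component(s) and G2 has 3, they cannot be isomorphic.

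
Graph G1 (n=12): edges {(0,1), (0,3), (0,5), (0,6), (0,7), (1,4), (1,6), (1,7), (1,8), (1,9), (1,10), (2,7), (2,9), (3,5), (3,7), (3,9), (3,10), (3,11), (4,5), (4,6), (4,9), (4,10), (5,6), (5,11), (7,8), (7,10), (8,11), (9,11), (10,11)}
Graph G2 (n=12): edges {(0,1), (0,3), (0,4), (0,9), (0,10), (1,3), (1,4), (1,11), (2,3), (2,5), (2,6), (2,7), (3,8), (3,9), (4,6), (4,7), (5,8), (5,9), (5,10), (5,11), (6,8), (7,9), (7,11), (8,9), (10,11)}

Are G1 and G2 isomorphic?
No, not isomorphic

The graphs are NOT isomorphic.

Degrees in G1: deg(0)=5, deg(1)=7, deg(2)=2, deg(3)=6, deg(4)=5, deg(5)=5, deg(6)=4, deg(7)=6, deg(8)=3, deg(9)=5, deg(10)=5, deg(11)=5.
Sorted degree sequence of G1: [7, 6, 6, 5, 5, 5, 5, 5, 5, 4, 3, 2].
Degrees in G2: deg(0)=5, deg(1)=4, deg(2)=4, deg(3)=5, deg(4)=4, deg(5)=5, deg(6)=3, deg(7)=4, deg(8)=4, deg(9)=5, deg(10)=3, deg(11)=4.
Sorted degree sequence of G2: [5, 5, 5, 5, 4, 4, 4, 4, 4, 4, 3, 3].
The (sorted) degree sequence is an isomorphism invariant, so since G1 and G2 have different degree sequences they cannot be isomorphic.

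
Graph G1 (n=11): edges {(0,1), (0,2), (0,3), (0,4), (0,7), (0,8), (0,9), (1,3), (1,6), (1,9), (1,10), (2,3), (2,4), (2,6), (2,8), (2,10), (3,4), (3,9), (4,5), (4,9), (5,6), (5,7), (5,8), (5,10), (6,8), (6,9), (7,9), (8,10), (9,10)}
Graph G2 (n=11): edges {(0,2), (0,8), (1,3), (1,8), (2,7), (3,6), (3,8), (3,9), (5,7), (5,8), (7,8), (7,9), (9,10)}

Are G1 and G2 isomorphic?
No, not isomorphic

The graphs are NOT isomorphic.

Connected components of G1: 1 component(s) with vertex sets [[0, 1, 2, 3, 4, 5, 6, 7, 8, 9, 10]], sizes [11].
Connected components of G2: 2 component(s) with vertex sets [[4], [0, 1, 2, 3, 5, 6, 7, 8, 9, 10]], sizes [1, 10].
The number of connected components (and the multiset of component sizes) is an isomorphism invariant — an isomorphism maps each component of G1 bijectively onto a component of G2. Since G1 has 1 component(s) and G2 has 2, they cannot be isomorphic.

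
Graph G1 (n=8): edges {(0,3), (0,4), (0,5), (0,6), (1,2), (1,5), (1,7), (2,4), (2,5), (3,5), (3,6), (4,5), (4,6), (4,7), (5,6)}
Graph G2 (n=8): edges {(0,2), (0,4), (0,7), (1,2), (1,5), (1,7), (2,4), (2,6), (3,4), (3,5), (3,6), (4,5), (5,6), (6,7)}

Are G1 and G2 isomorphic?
No, not isomorphic

The graphs are NOT isomorphic.

Degrees in G1: deg(0)=4, deg(1)=3, deg(2)=3, deg(3)=3, deg(4)=5, deg(5)=6, deg(6)=4, deg(7)=2.
Sorted degree sequence of G1: [6, 5, 4, 4, 3, 3, 3, 2].
Degrees in G2: deg(0)=3, deg(1)=3, deg(2)=4, deg(3)=3, deg(4)=4, deg(5)=4, deg(6)=4, deg(7)=3.
Sorted degree sequence of G2: [4, 4, 4, 4, 3, 3, 3, 3].
The (sorted) degree sequence is an isomorphism invariant, so since G1 and G2 have different degree sequences they cannot be isomorphic.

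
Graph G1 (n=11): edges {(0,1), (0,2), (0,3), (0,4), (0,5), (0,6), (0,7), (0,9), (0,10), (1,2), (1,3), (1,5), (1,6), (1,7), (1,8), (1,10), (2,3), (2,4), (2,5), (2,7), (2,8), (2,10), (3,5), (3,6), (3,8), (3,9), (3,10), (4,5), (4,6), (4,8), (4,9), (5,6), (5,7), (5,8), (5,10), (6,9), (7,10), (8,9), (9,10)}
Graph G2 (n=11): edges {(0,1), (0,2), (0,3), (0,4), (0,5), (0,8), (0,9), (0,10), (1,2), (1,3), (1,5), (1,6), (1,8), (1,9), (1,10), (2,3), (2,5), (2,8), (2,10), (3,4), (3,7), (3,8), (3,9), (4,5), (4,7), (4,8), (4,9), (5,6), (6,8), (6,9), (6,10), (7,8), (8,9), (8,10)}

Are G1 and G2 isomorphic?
No, not isomorphic

The graphs are NOT isomorphic.

Counting triangles (3-cliques): G1 has 58, G2 has 41.
Triangle count is an isomorphism invariant, so differing triangle counts rule out isomorphism.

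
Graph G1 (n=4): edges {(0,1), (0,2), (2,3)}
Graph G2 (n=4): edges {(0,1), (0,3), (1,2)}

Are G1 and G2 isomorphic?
Yes, isomorphic

The graphs are isomorphic.
One valid mapping φ: V(G1) → V(G2): 0→1, 1→2, 2→0, 3→3

Verify φ preserves adjacency — for each edge of G1, its image is an edge of G2:
  (0,1) → (φ(0),φ(1)) = (1,2) ∈ E(G2) ✓
  (0,2) → (φ(0),φ(2)) = (0,1) ∈ E(G2) ✓
  (2,3) → (φ(2),φ(3)) = (0,3) ∈ E(G2) ✓
All 3 edges of G1 map to edges of G2, and |E(G1)| = |E(G2)| = 3, so φ is a bijection on edges as well as vertices. Hence G1 ≅ G2.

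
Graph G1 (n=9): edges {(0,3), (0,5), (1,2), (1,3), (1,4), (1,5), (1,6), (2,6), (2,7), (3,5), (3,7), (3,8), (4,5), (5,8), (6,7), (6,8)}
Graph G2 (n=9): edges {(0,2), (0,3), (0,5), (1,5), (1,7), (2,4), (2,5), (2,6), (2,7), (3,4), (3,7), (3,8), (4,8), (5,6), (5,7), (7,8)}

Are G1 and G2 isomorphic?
Yes, isomorphic

The graphs are isomorphic.
One valid mapping φ: V(G1) → V(G2): 0→6, 1→7, 2→8, 3→2, 4→1, 5→5, 6→3, 7→4, 8→0

Verify φ preserves adjacency — for each edge of G1, its image is an edge of G2:
  (0,3) → (φ(0),φ(3)) = (2,6) ∈ E(G2) ✓
  (0,5) → (φ(0),φ(5)) = (5,6) ∈ E(G2) ✓
  (1,2) → (φ(1),φ(2)) = (7,8) ∈ E(G2) ✓
  (1,3) → (φ(1),φ(3)) = (2,7) ∈ E(G2) ✓
  (1,4) → (φ(1),φ(4)) = (1,7) ∈ E(G2) ✓
  (1,5) → (φ(1),φ(5)) = (5,7) ∈ E(G2) ✓
  (1,6) → (φ(1),φ(6)) = (3,7) ∈ E(G2) ✓
  (2,6) → (φ(2),φ(6)) = (3,8) ∈ E(G2) ✓
  (2,7) → (φ(2),φ(7)) = (4,8) ∈ E(G2) ✓
  (3,5) → (φ(3),φ(5)) = (2,5) ∈ E(G2) ✓
  (3,7) → (φ(3),φ(7)) = (2,4) ∈ E(G2) ✓
  (3,8) → (φ(3),φ(8)) = (0,2) ∈ E(G2) ✓
  (4,5) → (φ(4),φ(5)) = (1,5) ∈ E(G2) ✓
  (5,8) → (φ(5),φ(8)) = (0,5) ∈ E(G2) ✓
  (6,7) → (φ(6),φ(7)) = (3,4) ∈ E(G2) ✓
  (6,8) → (φ(6),φ(8)) = (0,3) ∈ E(G2) ✓
All 16 edges of G1 map to edges of G2, and |E(G1)| = |E(G2)| = 16, so φ is a bijection on edges as well as vertices. Hence G1 ≅ G2.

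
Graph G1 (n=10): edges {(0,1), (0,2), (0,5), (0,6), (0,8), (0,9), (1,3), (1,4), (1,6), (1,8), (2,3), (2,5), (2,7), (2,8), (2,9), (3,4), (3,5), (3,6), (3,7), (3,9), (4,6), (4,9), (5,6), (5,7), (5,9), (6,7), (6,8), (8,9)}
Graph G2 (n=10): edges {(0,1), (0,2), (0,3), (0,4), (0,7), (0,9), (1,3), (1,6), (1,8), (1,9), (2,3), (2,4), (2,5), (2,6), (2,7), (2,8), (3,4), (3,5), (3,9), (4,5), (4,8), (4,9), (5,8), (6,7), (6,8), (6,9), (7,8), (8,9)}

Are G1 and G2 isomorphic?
Yes, isomorphic

The graphs are isomorphic.
One valid mapping φ: V(G1) → V(G2): 0→9, 1→6, 2→3, 3→2, 4→7, 5→4, 6→8, 7→5, 8→1, 9→0

Verify φ preserves adjacency — for each edge of G1, its image is an edge of G2:
  (0,1) → (φ(0),φ(1)) = (6,9) ∈ E(G2) ✓
  (0,2) → (φ(0),φ(2)) = (3,9) ∈ E(G2) ✓
  (0,5) → (φ(0),φ(5)) = (4,9) ∈ E(G2) ✓
  (0,6) → (φ(0),φ(6)) = (8,9) ∈ E(G2) ✓
  (0,8) → (φ(0),φ(8)) = (1,9) ∈ E(G2) ✓
  (0,9) → (φ(0),φ(9)) = (0,9) ∈ E(G2) ✓
  (1,3) → (φ(1),φ(3)) = (2,6) ∈ E(G2) ✓
  (1,4) → (φ(1),φ(4)) = (6,7) ∈ E(G2) ✓
  (1,6) → (φ(1),φ(6)) = (6,8) ∈ E(G2) ✓
  (1,8) → (φ(1),φ(8)) = (1,6) ∈ E(G2) ✓
  (2,3) → (φ(2),φ(3)) = (2,3) ∈ E(G2) ✓
  (2,5) → (φ(2),φ(5)) = (3,4) ∈ E(G2) ✓
  (2,7) → (φ(2),φ(7)) = (3,5) ∈ E(G2) ✓
  (2,8) → (φ(2),φ(8)) = (1,3) ∈ E(G2) ✓
  (2,9) → (φ(2),φ(9)) = (0,3) ∈ E(G2) ✓
  (3,4) → (φ(3),φ(4)) = (2,7) ∈ E(G2) ✓
  (3,5) → (φ(3),φ(5)) = (2,4) ∈ E(G2) ✓
  (3,6) → (φ(3),φ(6)) = (2,8) ∈ E(G2) ✓
  (3,7) → (φ(3),φ(7)) = (2,5) ∈ E(G2) ✓
  (3,9) → (φ(3),φ(9)) = (0,2) ∈ E(G2) ✓
  (4,6) → (φ(4),φ(6)) = (7,8) ∈ E(G2) ✓
  (4,9) → (φ(4),φ(9)) = (0,7) ∈ E(G2) ✓
  (5,6) → (φ(5),φ(6)) = (4,8) ∈ E(G2) ✓
  (5,7) → (φ(5),φ(7)) = (4,5) ∈ E(G2) ✓
  (5,9) → (φ(5),φ(9)) = (0,4) ∈ E(G2) ✓
  (6,7) → (φ(6),φ(7)) = (5,8) ∈ E(G2) ✓
  (6,8) → (φ(6),φ(8)) = (1,8) ∈ E(G2) ✓
  (8,9) → (φ(8),φ(9)) = (0,1) ∈ E(G2) ✓
All 28 edges of G1 map to edges of G2, and |E(G1)| = |E(G2)| = 28, so φ is a bijection on edges as well as vertices. Hence G1 ≅ G2.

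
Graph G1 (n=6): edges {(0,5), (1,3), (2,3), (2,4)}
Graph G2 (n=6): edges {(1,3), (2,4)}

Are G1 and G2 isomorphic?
No, not isomorphic

The graphs are NOT isomorphic.

Counting edges: G1 has 4 edge(s); G2 has 2 edge(s).
Edge count is an isomorphism invariant (a bijection on vertices induces a bijection on edges), so differing edge counts rule out isomorphism.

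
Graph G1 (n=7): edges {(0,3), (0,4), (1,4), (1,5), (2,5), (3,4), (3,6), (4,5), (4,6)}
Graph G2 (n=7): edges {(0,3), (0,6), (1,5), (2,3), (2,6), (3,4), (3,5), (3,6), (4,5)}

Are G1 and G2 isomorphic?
Yes, isomorphic

The graphs are isomorphic.
One valid mapping φ: V(G1) → V(G2): 0→0, 1→4, 2→1, 3→6, 4→3, 5→5, 6→2

Verify φ preserves adjacency — for each edge of G1, its image is an edge of G2:
  (0,3) → (φ(0),φ(3)) = (0,6) ∈ E(G2) ✓
  (0,4) → (φ(0),φ(4)) = (0,3) ∈ E(G2) ✓
  (1,4) → (φ(1),φ(4)) = (3,4) ∈ E(G2) ✓
  (1,5) → (φ(1),φ(5)) = (4,5) ∈ E(G2) ✓
  (2,5) → (φ(2),φ(5)) = (1,5) ∈ E(G2) ✓
  (3,4) → (φ(3),φ(4)) = (3,6) ∈ E(G2) ✓
  (3,6) → (φ(3),φ(6)) = (2,6) ∈ E(G2) ✓
  (4,5) → (φ(4),φ(5)) = (3,5) ∈ E(G2) ✓
  (4,6) → (φ(4),φ(6)) = (2,3) ∈ E(G2) ✓
All 9 edges of G1 map to edges of G2, and |E(G1)| = |E(G2)| = 9, so φ is a bijection on edges as well as vertices. Hence G1 ≅ G2.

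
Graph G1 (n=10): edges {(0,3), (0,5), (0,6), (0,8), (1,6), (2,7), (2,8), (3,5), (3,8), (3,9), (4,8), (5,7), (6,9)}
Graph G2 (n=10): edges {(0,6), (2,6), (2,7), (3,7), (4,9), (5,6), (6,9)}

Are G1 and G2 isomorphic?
No, not isomorphic

The graphs are NOT isomorphic.

Connected components of G1: 1 component(s) with vertex sets [[0, 1, 2, 3, 4, 5, 6, 7, 8, 9]], sizes [10].
Connected components of G2: 3 component(s) with vertex sets [[1], [8], [0, 2, 3, 4, 5, 6, 7, 9]], sizes [1, 1, 8].
The number of connected components (and the multiset of component sizes) is an isomorphism invariant — an isomorphism maps each component of G1 bijectively onto a component of G2. Since G1 has 1 component(s) and G2 has 3, they cannot be isomorphic.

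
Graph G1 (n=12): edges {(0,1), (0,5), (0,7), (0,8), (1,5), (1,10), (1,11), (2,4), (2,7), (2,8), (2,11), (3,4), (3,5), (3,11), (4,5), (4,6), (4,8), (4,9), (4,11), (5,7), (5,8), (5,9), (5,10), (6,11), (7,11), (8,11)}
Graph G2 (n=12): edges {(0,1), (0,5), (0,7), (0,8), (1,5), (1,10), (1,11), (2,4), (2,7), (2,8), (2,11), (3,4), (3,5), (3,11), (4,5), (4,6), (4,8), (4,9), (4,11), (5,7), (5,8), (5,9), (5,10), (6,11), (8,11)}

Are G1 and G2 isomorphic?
No, not isomorphic

The graphs are NOT isomorphic.

Counting edges: G1 has 26 edge(s); G2 has 25 edge(s).
Edge count is an isomorphism invariant (a bijection on vertices induces a bijection on edges), so differing edge counts rule out isomorphism.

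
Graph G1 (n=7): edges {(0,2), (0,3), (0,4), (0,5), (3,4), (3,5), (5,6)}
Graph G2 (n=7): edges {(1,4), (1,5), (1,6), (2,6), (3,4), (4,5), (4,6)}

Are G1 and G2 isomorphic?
Yes, isomorphic

The graphs are isomorphic.
One valid mapping φ: V(G1) → V(G2): 0→4, 1→0, 2→3, 3→1, 4→5, 5→6, 6→2

Verify φ preserves adjacency — for each edge of G1, its image is an edge of G2:
  (0,2) → (φ(0),φ(2)) = (3,4) ∈ E(G2) ✓
  (0,3) → (φ(0),φ(3)) = (1,4) ∈ E(G2) ✓
  (0,4) → (φ(0),φ(4)) = (4,5) ∈ E(G2) ✓
  (0,5) → (φ(0),φ(5)) = (4,6) ∈ E(G2) ✓
  (3,4) → (φ(3),φ(4)) = (1,5) ∈ E(G2) ✓
  (3,5) → (φ(3),φ(5)) = (1,6) ∈ E(G2) ✓
  (5,6) → (φ(5),φ(6)) = (2,6) ∈ E(G2) ✓
All 7 edges of G1 map to edges of G2, and |E(G1)| = |E(G2)| = 7, so φ is a bijection on edges as well as vertices. Hence G1 ≅ G2.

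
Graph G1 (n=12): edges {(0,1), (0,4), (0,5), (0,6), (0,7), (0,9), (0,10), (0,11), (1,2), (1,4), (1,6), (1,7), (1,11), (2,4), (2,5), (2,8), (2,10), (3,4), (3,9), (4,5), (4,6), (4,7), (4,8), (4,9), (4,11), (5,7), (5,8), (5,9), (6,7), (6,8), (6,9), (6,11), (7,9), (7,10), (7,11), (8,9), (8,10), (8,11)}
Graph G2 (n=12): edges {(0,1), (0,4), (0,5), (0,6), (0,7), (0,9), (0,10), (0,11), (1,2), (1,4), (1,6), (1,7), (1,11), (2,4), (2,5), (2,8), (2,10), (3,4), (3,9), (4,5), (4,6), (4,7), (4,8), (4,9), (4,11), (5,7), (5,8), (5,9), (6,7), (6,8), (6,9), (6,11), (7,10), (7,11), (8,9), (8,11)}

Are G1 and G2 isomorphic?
No, not isomorphic

The graphs are NOT isomorphic.

Counting edges: G1 has 38 edge(s); G2 has 36 edge(s).
Edge count is an isomorphism invariant (a bijection on vertices induces a bijection on edges), so differing edge counts rule out isomorphism.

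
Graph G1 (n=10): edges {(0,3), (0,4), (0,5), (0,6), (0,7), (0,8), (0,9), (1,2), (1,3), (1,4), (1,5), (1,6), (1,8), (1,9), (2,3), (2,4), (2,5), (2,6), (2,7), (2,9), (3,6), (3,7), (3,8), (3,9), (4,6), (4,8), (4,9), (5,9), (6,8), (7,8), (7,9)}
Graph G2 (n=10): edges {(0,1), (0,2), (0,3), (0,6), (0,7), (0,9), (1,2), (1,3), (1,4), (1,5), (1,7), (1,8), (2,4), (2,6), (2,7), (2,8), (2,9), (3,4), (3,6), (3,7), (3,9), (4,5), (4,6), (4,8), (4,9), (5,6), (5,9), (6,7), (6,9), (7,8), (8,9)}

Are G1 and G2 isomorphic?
Yes, isomorphic

The graphs are isomorphic.
One valid mapping φ: V(G1) → V(G2): 0→1, 1→6, 2→9, 3→2, 4→3, 5→5, 6→0, 7→8, 8→7, 9→4

Verify φ preserves adjacency — for each edge of G1, its image is an edge of G2:
  (0,3) → (φ(0),φ(3)) = (1,2) ∈ E(G2) ✓
  (0,4) → (φ(0),φ(4)) = (1,3) ∈ E(G2) ✓
  (0,5) → (φ(0),φ(5)) = (1,5) ∈ E(G2) ✓
  (0,6) → (φ(0),φ(6)) = (0,1) ∈ E(G2) ✓
  (0,7) → (φ(0),φ(7)) = (1,8) ∈ E(G2) ✓
  (0,8) → (φ(0),φ(8)) = (1,7) ∈ E(G2) ✓
  (0,9) → (φ(0),φ(9)) = (1,4) ∈ E(G2) ✓
  (1,2) → (φ(1),φ(2)) = (6,9) ∈ E(G2) ✓
  (1,3) → (φ(1),φ(3)) = (2,6) ∈ E(G2) ✓
  (1,4) → (φ(1),φ(4)) = (3,6) ∈ E(G2) ✓
  (1,5) → (φ(1),φ(5)) = (5,6) ∈ E(G2) ✓
  (1,6) → (φ(1),φ(6)) = (0,6) ∈ E(G2) ✓
  (1,8) → (φ(1),φ(8)) = (6,7) ∈ E(G2) ✓
  (1,9) → (φ(1),φ(9)) = (4,6) ∈ E(G2) ✓
  (2,3) → (φ(2),φ(3)) = (2,9) ∈ E(G2) ✓
  (2,4) → (φ(2),φ(4)) = (3,9) ∈ E(G2) ✓
  (2,5) → (φ(2),φ(5)) = (5,9) ∈ E(G2) ✓
  (2,6) → (φ(2),φ(6)) = (0,9) ∈ E(G2) ✓
  (2,7) → (φ(2),φ(7)) = (8,9) ∈ E(G2) ✓
  (2,9) → (φ(2),φ(9)) = (4,9) ∈ E(G2) ✓
  (3,6) → (φ(3),φ(6)) = (0,2) ∈ E(G2) ✓
  (3,7) → (φ(3),φ(7)) = (2,8) ∈ E(G2) ✓
  (3,8) → (φ(3),φ(8)) = (2,7) ∈ E(G2) ✓
  (3,9) → (φ(3),φ(9)) = (2,4) ∈ E(G2) ✓
  (4,6) → (φ(4),φ(6)) = (0,3) ∈ E(G2) ✓
  (4,8) → (φ(4),φ(8)) = (3,7) ∈ E(G2) ✓
  (4,9) → (φ(4),φ(9)) = (3,4) ∈ E(G2) ✓
  (5,9) → (φ(5),φ(9)) = (4,5) ∈ E(G2) ✓
  (6,8) → (φ(6),φ(8)) = (0,7) ∈ E(G2) ✓
  (7,8) → (φ(7),φ(8)) = (7,8) ∈ E(G2) ✓
  (7,9) → (φ(7),φ(9)) = (4,8) ∈ E(G2) ✓
All 31 edges of G1 map to edges of G2, and |E(G1)| = |E(G2)| = 31, so φ is a bijection on edges as well as vertices. Hence G1 ≅ G2.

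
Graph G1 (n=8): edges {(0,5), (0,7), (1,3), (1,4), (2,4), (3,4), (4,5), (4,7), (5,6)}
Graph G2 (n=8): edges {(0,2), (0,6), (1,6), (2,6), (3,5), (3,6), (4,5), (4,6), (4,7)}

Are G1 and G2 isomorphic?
Yes, isomorphic

The graphs are isomorphic.
One valid mapping φ: V(G1) → V(G2): 0→5, 1→0, 2→1, 3→2, 4→6, 5→4, 6→7, 7→3

Verify φ preserves adjacency — for each edge of G1, its image is an edge of G2:
  (0,5) → (φ(0),φ(5)) = (4,5) ∈ E(G2) ✓
  (0,7) → (φ(0),φ(7)) = (3,5) ∈ E(G2) ✓
  (1,3) → (φ(1),φ(3)) = (0,2) ∈ E(G2) ✓
  (1,4) → (φ(1),φ(4)) = (0,6) ∈ E(G2) ✓
  (2,4) → (φ(2),φ(4)) = (1,6) ∈ E(G2) ✓
  (3,4) → (φ(3),φ(4)) = (2,6) ∈ E(G2) ✓
  (4,5) → (φ(4),φ(5)) = (4,6) ∈ E(G2) ✓
  (4,7) → (φ(4),φ(7)) = (3,6) ∈ E(G2) ✓
  (5,6) → (φ(5),φ(6)) = (4,7) ∈ E(G2) ✓
All 9 edges of G1 map to edges of G2, and |E(G1)| = |E(G2)| = 9, so φ is a bijection on edges as well as vertices. Hence G1 ≅ G2.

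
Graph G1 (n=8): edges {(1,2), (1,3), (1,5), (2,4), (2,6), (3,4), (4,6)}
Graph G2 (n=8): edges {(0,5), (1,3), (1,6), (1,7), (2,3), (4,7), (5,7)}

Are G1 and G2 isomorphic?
No, not isomorphic

The graphs are NOT isomorphic.

Connected components of G1: 3 component(s) with vertex sets [[0], [7], [1, 2, 3, 4, 5, 6]], sizes [1, 1, 6].
Connected components of G2: 1 component(s) with vertex sets [[0, 1, 2, 3, 4, 5, 6, 7]], sizes [8].
The number of connected components (and the multiset of component sizes) is an isomorphism invariant — an isomorphism maps each component of G1 bijectively onto a component of G2. Since G1 has 3 component(s) and G2 has 1, they cannot be isomorphic.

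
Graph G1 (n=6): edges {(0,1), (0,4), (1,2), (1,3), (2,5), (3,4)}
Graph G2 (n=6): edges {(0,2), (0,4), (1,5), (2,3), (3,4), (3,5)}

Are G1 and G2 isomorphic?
Yes, isomorphic

The graphs are isomorphic.
One valid mapping φ: V(G1) → V(G2): 0→2, 1→3, 2→5, 3→4, 4→0, 5→1

Verify φ preserves adjacency — for each edge of G1, its image is an edge of G2:
  (0,1) → (φ(0),φ(1)) = (2,3) ∈ E(G2) ✓
  (0,4) → (φ(0),φ(4)) = (0,2) ∈ E(G2) ✓
  (1,2) → (φ(1),φ(2)) = (3,5) ∈ E(G2) ✓
  (1,3) → (φ(1),φ(3)) = (3,4) ∈ E(G2) ✓
  (2,5) → (φ(2),φ(5)) = (1,5) ∈ E(G2) ✓
  (3,4) → (φ(3),φ(4)) = (0,4) ∈ E(G2) ✓
All 6 edges of G1 map to edges of G2, and |E(G1)| = |E(G2)| = 6, so φ is a bijection on edges as well as vertices. Hence G1 ≅ G2.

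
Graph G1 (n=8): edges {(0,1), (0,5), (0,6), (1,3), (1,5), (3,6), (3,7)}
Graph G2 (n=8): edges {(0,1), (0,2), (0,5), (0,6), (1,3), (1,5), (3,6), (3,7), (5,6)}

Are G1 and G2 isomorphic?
No, not isomorphic

The graphs are NOT isomorphic.

Counting edges: G1 has 7 edge(s); G2 has 9 edge(s).
Edge count is an isomorphism invariant (a bijection on vertices induces a bijection on edges), so differing edge counts rule out isomorphism.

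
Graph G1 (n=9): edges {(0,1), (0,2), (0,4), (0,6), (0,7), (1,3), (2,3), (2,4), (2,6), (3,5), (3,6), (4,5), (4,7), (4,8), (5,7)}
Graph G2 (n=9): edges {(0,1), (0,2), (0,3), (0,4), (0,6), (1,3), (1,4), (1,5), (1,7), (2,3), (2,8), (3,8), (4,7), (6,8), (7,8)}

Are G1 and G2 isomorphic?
Yes, isomorphic

The graphs are isomorphic.
One valid mapping φ: V(G1) → V(G2): 0→0, 1→6, 2→3, 3→8, 4→1, 5→7, 6→2, 7→4, 8→5

Verify φ preserves adjacency — for each edge of G1, its image is an edge of G2:
  (0,1) → (φ(0),φ(1)) = (0,6) ∈ E(G2) ✓
  (0,2) → (φ(0),φ(2)) = (0,3) ∈ E(G2) ✓
  (0,4) → (φ(0),φ(4)) = (0,1) ∈ E(G2) ✓
  (0,6) → (φ(0),φ(6)) = (0,2) ∈ E(G2) ✓
  (0,7) → (φ(0),φ(7)) = (0,4) ∈ E(G2) ✓
  (1,3) → (φ(1),φ(3)) = (6,8) ∈ E(G2) ✓
  (2,3) → (φ(2),φ(3)) = (3,8) ∈ E(G2) ✓
  (2,4) → (φ(2),φ(4)) = (1,3) ∈ E(G2) ✓
  (2,6) → (φ(2),φ(6)) = (2,3) ∈ E(G2) ✓
  (3,5) → (φ(3),φ(5)) = (7,8) ∈ E(G2) ✓
  (3,6) → (φ(3),φ(6)) = (2,8) ∈ E(G2) ✓
  (4,5) → (φ(4),φ(5)) = (1,7) ∈ E(G2) ✓
  (4,7) → (φ(4),φ(7)) = (1,4) ∈ E(G2) ✓
  (4,8) → (φ(4),φ(8)) = (1,5) ∈ E(G2) ✓
  (5,7) → (φ(5),φ(7)) = (4,7) ∈ E(G2) ✓
All 15 edges of G1 map to edges of G2, and |E(G1)| = |E(G2)| = 15, so φ is a bijection on edges as well as vertices. Hence G1 ≅ G2.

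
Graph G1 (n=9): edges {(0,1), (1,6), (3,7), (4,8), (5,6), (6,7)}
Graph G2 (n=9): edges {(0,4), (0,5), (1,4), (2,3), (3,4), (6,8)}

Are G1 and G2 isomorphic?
Yes, isomorphic

The graphs are isomorphic.
One valid mapping φ: V(G1) → V(G2): 0→5, 1→0, 2→7, 3→2, 4→6, 5→1, 6→4, 7→3, 8→8

Verify φ preserves adjacency — for each edge of G1, its image is an edge of G2:
  (0,1) → (φ(0),φ(1)) = (0,5) ∈ E(G2) ✓
  (1,6) → (φ(1),φ(6)) = (0,4) ∈ E(G2) ✓
  (3,7) → (φ(3),φ(7)) = (2,3) ∈ E(G2) ✓
  (4,8) → (φ(4),φ(8)) = (6,8) ∈ E(G2) ✓
  (5,6) → (φ(5),φ(6)) = (1,4) ∈ E(G2) ✓
  (6,7) → (φ(6),φ(7)) = (3,4) ∈ E(G2) ✓
All 6 edges of G1 map to edges of G2, and |E(G1)| = |E(G2)| = 6, so φ is a bijection on edges as well as vertices. Hence G1 ≅ G2.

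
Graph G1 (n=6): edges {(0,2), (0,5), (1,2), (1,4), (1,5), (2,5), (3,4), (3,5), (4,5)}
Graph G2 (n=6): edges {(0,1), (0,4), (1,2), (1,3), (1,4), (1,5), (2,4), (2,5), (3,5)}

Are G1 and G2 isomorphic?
Yes, isomorphic

The graphs are isomorphic.
One valid mapping φ: V(G1) → V(G2): 0→0, 1→2, 2→4, 3→3, 4→5, 5→1

Verify φ preserves adjacency — for each edge of G1, its image is an edge of G2:
  (0,2) → (φ(0),φ(2)) = (0,4) ∈ E(G2) ✓
  (0,5) → (φ(0),φ(5)) = (0,1) ∈ E(G2) ✓
  (1,2) → (φ(1),φ(2)) = (2,4) ∈ E(G2) ✓
  (1,4) → (φ(1),φ(4)) = (2,5) ∈ E(G2) ✓
  (1,5) → (φ(1),φ(5)) = (1,2) ∈ E(G2) ✓
  (2,5) → (φ(2),φ(5)) = (1,4) ∈ E(G2) ✓
  (3,4) → (φ(3),φ(4)) = (3,5) ∈ E(G2) ✓
  (3,5) → (φ(3),φ(5)) = (1,3) ∈ E(G2) ✓
  (4,5) → (φ(4),φ(5)) = (1,5) ∈ E(G2) ✓
All 9 edges of G1 map to edges of G2, and |E(G1)| = |E(G2)| = 9, so φ is a bijection on edges as well as vertices. Hence G1 ≅ G2.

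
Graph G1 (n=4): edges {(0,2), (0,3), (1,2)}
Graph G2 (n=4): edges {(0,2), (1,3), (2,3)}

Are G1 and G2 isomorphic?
Yes, isomorphic

The graphs are isomorphic.
One valid mapping φ: V(G1) → V(G2): 0→2, 1→1, 2→3, 3→0

Verify φ preserves adjacency — for each edge of G1, its image is an edge of G2:
  (0,2) → (φ(0),φ(2)) = (2,3) ∈ E(G2) ✓
  (0,3) → (φ(0),φ(3)) = (0,2) ∈ E(G2) ✓
  (1,2) → (φ(1),φ(2)) = (1,3) ∈ E(G2) ✓
All 3 edges of G1 map to edges of G2, and |E(G1)| = |E(G2)| = 3, so φ is a bijection on edges as well as vertices. Hence G1 ≅ G2.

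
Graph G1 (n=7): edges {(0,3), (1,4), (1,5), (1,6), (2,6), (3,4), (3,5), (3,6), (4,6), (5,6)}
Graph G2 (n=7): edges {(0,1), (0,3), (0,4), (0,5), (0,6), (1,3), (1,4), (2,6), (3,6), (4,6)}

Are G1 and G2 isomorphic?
Yes, isomorphic

The graphs are isomorphic.
One valid mapping φ: V(G1) → V(G2): 0→2, 1→1, 2→5, 3→6, 4→3, 5→4, 6→0

Verify φ preserves adjacency — for each edge of G1, its image is an edge of G2:
  (0,3) → (φ(0),φ(3)) = (2,6) ∈ E(G2) ✓
  (1,4) → (φ(1),φ(4)) = (1,3) ∈ E(G2) ✓
  (1,5) → (φ(1),φ(5)) = (1,4) ∈ E(G2) ✓
  (1,6) → (φ(1),φ(6)) = (0,1) ∈ E(G2) ✓
  (2,6) → (φ(2),φ(6)) = (0,5) ∈ E(G2) ✓
  (3,4) → (φ(3),φ(4)) = (3,6) ∈ E(G2) ✓
  (3,5) → (φ(3),φ(5)) = (4,6) ∈ E(G2) ✓
  (3,6) → (φ(3),φ(6)) = (0,6) ∈ E(G2) ✓
  (4,6) → (φ(4),φ(6)) = (0,3) ∈ E(G2) ✓
  (5,6) → (φ(5),φ(6)) = (0,4) ∈ E(G2) ✓
All 10 edges of G1 map to edges of G2, and |E(G1)| = |E(G2)| = 10, so φ is a bijection on edges as well as vertices. Hence G1 ≅ G2.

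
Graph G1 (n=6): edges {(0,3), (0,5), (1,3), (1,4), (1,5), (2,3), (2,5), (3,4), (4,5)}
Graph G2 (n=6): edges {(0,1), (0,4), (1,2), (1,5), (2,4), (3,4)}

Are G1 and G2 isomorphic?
No, not isomorphic

The graphs are NOT isomorphic.

Counting triangles (3-cliques): G1 has 2, G2 has 0.
Triangle count is an isomorphism invariant, so differing triangle counts rule out isomorphism.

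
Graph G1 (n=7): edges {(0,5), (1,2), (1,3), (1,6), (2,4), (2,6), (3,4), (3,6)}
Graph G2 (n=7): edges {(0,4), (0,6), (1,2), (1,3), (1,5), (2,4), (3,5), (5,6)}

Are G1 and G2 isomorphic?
No, not isomorphic

The graphs are NOT isomorphic.

Counting triangles (3-cliques): G1 has 2, G2 has 1.
Triangle count is an isomorphism invariant, so differing triangle counts rule out isomorphism.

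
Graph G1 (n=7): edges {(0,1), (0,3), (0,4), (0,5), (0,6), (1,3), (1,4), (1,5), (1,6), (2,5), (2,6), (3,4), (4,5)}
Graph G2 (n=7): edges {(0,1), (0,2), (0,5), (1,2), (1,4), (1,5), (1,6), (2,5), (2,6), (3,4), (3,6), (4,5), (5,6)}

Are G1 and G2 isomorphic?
Yes, isomorphic

The graphs are isomorphic.
One valid mapping φ: V(G1) → V(G2): 0→5, 1→1, 2→3, 3→0, 4→2, 5→6, 6→4

Verify φ preserves adjacency — for each edge of G1, its image is an edge of G2:
  (0,1) → (φ(0),φ(1)) = (1,5) ∈ E(G2) ✓
  (0,3) → (φ(0),φ(3)) = (0,5) ∈ E(G2) ✓
  (0,4) → (φ(0),φ(4)) = (2,5) ∈ E(G2) ✓
  (0,5) → (φ(0),φ(5)) = (5,6) ∈ E(G2) ✓
  (0,6) → (φ(0),φ(6)) = (4,5) ∈ E(G2) ✓
  (1,3) → (φ(1),φ(3)) = (0,1) ∈ E(G2) ✓
  (1,4) → (φ(1),φ(4)) = (1,2) ∈ E(G2) ✓
  (1,5) → (φ(1),φ(5)) = (1,6) ∈ E(G2) ✓
  (1,6) → (φ(1),φ(6)) = (1,4) ∈ E(G2) ✓
  (2,5) → (φ(2),φ(5)) = (3,6) ∈ E(G2) ✓
  (2,6) → (φ(2),φ(6)) = (3,4) ∈ E(G2) ✓
  (3,4) → (φ(3),φ(4)) = (0,2) ∈ E(G2) ✓
  (4,5) → (φ(4),φ(5)) = (2,6) ∈ E(G2) ✓
All 13 edges of G1 map to edges of G2, and |E(G1)| = |E(G2)| = 13, so φ is a bijection on edges as well as vertices. Hence G1 ≅ G2.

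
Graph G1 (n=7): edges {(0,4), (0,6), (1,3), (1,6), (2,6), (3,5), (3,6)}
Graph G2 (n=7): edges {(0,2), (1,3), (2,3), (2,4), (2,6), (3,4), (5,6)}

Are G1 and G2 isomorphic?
Yes, isomorphic

The graphs are isomorphic.
One valid mapping φ: V(G1) → V(G2): 0→6, 1→4, 2→0, 3→3, 4→5, 5→1, 6→2

Verify φ preserves adjacency — for each edge of G1, its image is an edge of G2:
  (0,4) → (φ(0),φ(4)) = (5,6) ∈ E(G2) ✓
  (0,6) → (φ(0),φ(6)) = (2,6) ∈ E(G2) ✓
  (1,3) → (φ(1),φ(3)) = (3,4) ∈ E(G2) ✓
  (1,6) → (φ(1),φ(6)) = (2,4) ∈ E(G2) ✓
  (2,6) → (φ(2),φ(6)) = (0,2) ∈ E(G2) ✓
  (3,5) → (φ(3),φ(5)) = (1,3) ∈ E(G2) ✓
  (3,6) → (φ(3),φ(6)) = (2,3) ∈ E(G2) ✓
All 7 edges of G1 map to edges of G2, and |E(G1)| = |E(G2)| = 7, so φ is a bijection on edges as well as vertices. Hence G1 ≅ G2.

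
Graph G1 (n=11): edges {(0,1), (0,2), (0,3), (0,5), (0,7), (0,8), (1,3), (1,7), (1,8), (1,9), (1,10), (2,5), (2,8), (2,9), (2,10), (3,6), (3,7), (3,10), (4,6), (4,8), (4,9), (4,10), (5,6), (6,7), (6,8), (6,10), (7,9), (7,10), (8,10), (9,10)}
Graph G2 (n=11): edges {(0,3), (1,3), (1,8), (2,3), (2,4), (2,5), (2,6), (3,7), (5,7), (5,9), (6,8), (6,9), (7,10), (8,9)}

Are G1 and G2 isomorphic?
No, not isomorphic

The graphs are NOT isomorphic.

Degrees in G1: deg(0)=6, deg(1)=6, deg(2)=5, deg(3)=5, deg(4)=4, deg(5)=3, deg(6)=6, deg(7)=6, deg(8)=6, deg(9)=5, deg(10)=8.
Sorted degree sequence of G1: [8, 6, 6, 6, 6, 6, 5, 5, 5, 4, 3].
Degrees in G2: deg(0)=1, deg(1)=2, deg(2)=4, deg(3)=4, deg(4)=1, deg(5)=3, deg(6)=3, deg(7)=3, deg(8)=3, deg(9)=3, deg(10)=1.
Sorted degree sequence of G2: [4, 4, 3, 3, 3, 3, 3, 2, 1, 1, 1].
The (sorted) degree sequence is an isomorphism invariant, so since G1 and G2 have different degree sequences they cannot be isomorphic.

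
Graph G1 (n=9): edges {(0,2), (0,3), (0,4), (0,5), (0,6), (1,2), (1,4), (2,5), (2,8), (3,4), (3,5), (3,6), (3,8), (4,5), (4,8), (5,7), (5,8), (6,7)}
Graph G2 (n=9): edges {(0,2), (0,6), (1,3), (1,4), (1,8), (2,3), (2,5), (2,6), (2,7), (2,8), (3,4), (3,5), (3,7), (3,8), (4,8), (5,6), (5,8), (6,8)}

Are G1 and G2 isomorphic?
No, not isomorphic

The graphs are NOT isomorphic.

Counting triangles (3-cliques): G1 has 10, G2 has 13.
Triangle count is an isomorphism invariant, so differing triangle counts rule out isomorphism.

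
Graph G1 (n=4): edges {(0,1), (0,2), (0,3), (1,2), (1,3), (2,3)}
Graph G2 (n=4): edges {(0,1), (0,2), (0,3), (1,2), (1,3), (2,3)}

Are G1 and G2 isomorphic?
Yes, isomorphic

The graphs are isomorphic.
One valid mapping φ: V(G1) → V(G2): 0→0, 1→1, 2→3, 3→2

Verify φ preserves adjacency — for each edge of G1, its image is an edge of G2:
  (0,1) → (φ(0),φ(1)) = (0,1) ∈ E(G2) ✓
  (0,2) → (φ(0),φ(2)) = (0,3) ∈ E(G2) ✓
  (0,3) → (φ(0),φ(3)) = (0,2) ∈ E(G2) ✓
  (1,2) → (φ(1),φ(2)) = (1,3) ∈ E(G2) ✓
  (1,3) → (φ(1),φ(3)) = (1,2) ∈ E(G2) ✓
  (2,3) → (φ(2),φ(3)) = (2,3) ∈ E(G2) ✓
All 6 edges of G1 map to edges of G2, and |E(G1)| = |E(G2)| = 6, so φ is a bijection on edges as well as vertices. Hence G1 ≅ G2.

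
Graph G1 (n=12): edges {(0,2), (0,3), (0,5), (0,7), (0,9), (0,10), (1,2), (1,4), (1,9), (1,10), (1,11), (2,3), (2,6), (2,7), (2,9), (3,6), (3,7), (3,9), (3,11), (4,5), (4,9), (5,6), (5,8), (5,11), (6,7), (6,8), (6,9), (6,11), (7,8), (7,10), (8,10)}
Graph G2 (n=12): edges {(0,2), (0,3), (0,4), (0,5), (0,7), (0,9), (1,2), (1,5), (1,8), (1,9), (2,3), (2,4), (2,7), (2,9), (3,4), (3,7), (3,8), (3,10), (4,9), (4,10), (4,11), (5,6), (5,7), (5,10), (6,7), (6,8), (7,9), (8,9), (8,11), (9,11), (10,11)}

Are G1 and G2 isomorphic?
Yes, isomorphic

The graphs are isomorphic.
One valid mapping φ: V(G1) → V(G2): 0→3, 1→5, 2→0, 3→2, 4→6, 5→8, 6→9, 7→4, 8→11, 9→7, 10→10, 11→1

Verify φ preserves adjacency — for each edge of G1, its image is an edge of G2:
  (0,2) → (φ(0),φ(2)) = (0,3) ∈ E(G2) ✓
  (0,3) → (φ(0),φ(3)) = (2,3) ∈ E(G2) ✓
  (0,5) → (φ(0),φ(5)) = (3,8) ∈ E(G2) ✓
  (0,7) → (φ(0),φ(7)) = (3,4) ∈ E(G2) ✓
  (0,9) → (φ(0),φ(9)) = (3,7) ∈ E(G2) ✓
  (0,10) → (φ(0),φ(10)) = (3,10) ∈ E(G2) ✓
  (1,2) → (φ(1),φ(2)) = (0,5) ∈ E(G2) ✓
  (1,4) → (φ(1),φ(4)) = (5,6) ∈ E(G2) ✓
  (1,9) → (φ(1),φ(9)) = (5,7) ∈ E(G2) ✓
  (1,10) → (φ(1),φ(10)) = (5,10) ∈ E(G2) ✓
  (1,11) → (φ(1),φ(11)) = (1,5) ∈ E(G2) ✓
  (2,3) → (φ(2),φ(3)) = (0,2) ∈ E(G2) ✓
  (2,6) → (φ(2),φ(6)) = (0,9) ∈ E(G2) ✓
  (2,7) → (φ(2),φ(7)) = (0,4) ∈ E(G2) ✓
  (2,9) → (φ(2),φ(9)) = (0,7) ∈ E(G2) ✓
  (3,6) → (φ(3),φ(6)) = (2,9) ∈ E(G2) ✓
  (3,7) → (φ(3),φ(7)) = (2,4) ∈ E(G2) ✓
  (3,9) → (φ(3),φ(9)) = (2,7) ∈ E(G2) ✓
  (3,11) → (φ(3),φ(11)) = (1,2) ∈ E(G2) ✓
  (4,5) → (φ(4),φ(5)) = (6,8) ∈ E(G2) ✓
  (4,9) → (φ(4),φ(9)) = (6,7) ∈ E(G2) ✓
  (5,6) → (φ(5),φ(6)) = (8,9) ∈ E(G2) ✓
  (5,8) → (φ(5),φ(8)) = (8,11) ∈ E(G2) ✓
  (5,11) → (φ(5),φ(11)) = (1,8) ∈ E(G2) ✓
  (6,7) → (φ(6),φ(7)) = (4,9) ∈ E(G2) ✓
  (6,8) → (φ(6),φ(8)) = (9,11) ∈ E(G2) ✓
  (6,9) → (φ(6),φ(9)) = (7,9) ∈ E(G2) ✓
  (6,11) → (φ(6),φ(11)) = (1,9) ∈ E(G2) ✓
  (7,8) → (φ(7),φ(8)) = (4,11) ∈ E(G2) ✓
  (7,10) → (φ(7),φ(10)) = (4,10) ∈ E(G2) ✓
  (8,10) → (φ(8),φ(10)) = (10,11) ∈ E(G2) ✓
All 31 edges of G1 map to edges of G2, and |E(G1)| = |E(G2)| = 31, so φ is a bijection on edges as well as vertices. Hence G1 ≅ G2.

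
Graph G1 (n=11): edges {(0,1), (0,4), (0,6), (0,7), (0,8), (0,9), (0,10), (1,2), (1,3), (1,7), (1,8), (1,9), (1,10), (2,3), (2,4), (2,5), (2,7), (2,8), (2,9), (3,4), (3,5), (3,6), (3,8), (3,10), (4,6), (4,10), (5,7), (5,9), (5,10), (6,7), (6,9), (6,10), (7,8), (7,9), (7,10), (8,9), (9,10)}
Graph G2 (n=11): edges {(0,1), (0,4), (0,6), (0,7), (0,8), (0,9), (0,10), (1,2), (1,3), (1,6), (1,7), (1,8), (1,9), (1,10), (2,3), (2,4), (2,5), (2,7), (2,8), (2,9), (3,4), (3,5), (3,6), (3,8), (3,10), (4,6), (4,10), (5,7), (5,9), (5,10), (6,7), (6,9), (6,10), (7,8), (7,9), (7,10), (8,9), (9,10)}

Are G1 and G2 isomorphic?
No, not isomorphic

The graphs are NOT isomorphic.

Counting edges: G1 has 37 edge(s); G2 has 38 edge(s).
Edge count is an isomorphism invariant (a bijection on vertices induces a bijection on edges), so differing edge counts rule out isomorphism.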